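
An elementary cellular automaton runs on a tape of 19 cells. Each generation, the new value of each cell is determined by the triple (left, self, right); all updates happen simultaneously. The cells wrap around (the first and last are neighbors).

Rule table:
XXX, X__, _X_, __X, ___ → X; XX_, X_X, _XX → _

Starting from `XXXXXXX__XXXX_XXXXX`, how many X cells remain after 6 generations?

5

generation 1: XXXXXX_XX_XX___XXXX
generation 2: XXXXX_______XXX_XXX
generation 3: XXXX_XXXXXXX_X___XX
generation 4: XXX___XXXXX__XXXX_X
generation 5: XX_XXX_XXX_XX_XX___
generation 6: ____X___X_______XXX
count of X: 5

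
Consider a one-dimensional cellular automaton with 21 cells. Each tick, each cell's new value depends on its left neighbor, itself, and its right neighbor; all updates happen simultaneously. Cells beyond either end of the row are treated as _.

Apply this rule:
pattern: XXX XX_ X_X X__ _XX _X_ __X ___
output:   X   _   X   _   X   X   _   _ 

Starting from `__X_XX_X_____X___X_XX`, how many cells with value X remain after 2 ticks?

7

__XXX_XX_____X___XXX_
__XX_XX______X___XX__
count of X: 7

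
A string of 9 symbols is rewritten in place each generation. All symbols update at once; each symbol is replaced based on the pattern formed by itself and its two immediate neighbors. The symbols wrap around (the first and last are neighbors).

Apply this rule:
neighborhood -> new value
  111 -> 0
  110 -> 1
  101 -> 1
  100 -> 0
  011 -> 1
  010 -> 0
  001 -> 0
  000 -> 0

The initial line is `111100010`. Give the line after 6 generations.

100000001

100100001
100000001
100000001  (fixed point — unchanged through generation 6)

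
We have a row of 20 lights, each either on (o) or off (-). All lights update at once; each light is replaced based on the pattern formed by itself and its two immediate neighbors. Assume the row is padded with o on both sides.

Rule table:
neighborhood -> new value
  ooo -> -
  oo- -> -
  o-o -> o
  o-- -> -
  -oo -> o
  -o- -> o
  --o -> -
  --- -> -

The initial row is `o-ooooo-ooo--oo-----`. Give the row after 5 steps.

-oo----oo----o------
oo-----o-----o------
-------o-----o------
-------o-----o------  (fixed point — unchanged through step 5)

-------o-----o------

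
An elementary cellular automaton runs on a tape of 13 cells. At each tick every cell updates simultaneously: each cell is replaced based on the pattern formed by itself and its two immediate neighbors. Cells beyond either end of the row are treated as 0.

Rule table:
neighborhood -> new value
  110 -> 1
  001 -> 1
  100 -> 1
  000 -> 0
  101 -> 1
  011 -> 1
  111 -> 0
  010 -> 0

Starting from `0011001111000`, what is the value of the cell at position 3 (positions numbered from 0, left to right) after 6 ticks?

1

0111111001100
1100001111110
1110011000011
1011111100111
0110000111101
1111001100110
position 3 holds 1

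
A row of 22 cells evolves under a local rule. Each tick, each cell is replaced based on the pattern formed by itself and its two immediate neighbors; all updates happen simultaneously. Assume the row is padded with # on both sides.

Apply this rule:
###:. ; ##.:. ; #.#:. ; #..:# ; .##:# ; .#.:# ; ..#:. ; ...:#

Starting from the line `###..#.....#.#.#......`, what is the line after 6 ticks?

##.#.#.....#.#.#......

tick 1: ...#.#####.#.#.######.
tick 2: ##.#.#.....#.#.#......
tick 3: ...#.#####.#.#.######.  (repeats tick 1; period 2)
tick 6: ##.#.#.....#.#.#......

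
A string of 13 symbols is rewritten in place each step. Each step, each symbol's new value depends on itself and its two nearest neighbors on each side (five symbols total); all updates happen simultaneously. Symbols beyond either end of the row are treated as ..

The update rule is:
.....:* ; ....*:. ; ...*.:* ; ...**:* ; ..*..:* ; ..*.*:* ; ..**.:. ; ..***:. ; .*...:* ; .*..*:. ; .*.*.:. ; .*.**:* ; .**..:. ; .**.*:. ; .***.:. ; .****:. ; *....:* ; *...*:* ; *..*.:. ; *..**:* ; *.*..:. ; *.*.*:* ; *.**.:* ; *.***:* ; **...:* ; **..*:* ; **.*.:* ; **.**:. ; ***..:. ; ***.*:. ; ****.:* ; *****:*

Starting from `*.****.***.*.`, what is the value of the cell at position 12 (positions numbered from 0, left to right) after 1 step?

step 1: ***.*..*..*.*
position 12 holds *

*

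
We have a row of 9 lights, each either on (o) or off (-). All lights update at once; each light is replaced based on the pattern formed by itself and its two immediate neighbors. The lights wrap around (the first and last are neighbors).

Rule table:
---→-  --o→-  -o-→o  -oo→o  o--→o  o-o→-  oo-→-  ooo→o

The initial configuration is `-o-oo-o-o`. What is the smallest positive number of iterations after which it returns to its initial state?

2

-o-o--o-o
-o-oo-o-o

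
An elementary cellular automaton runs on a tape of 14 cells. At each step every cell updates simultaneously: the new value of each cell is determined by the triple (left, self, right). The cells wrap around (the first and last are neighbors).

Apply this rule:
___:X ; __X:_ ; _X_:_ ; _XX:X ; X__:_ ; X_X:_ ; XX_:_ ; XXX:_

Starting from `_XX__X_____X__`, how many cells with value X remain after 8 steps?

5

_X_____XXX___X
___XXX_X___X__
XX_X_____X___X
_____XXX___X_X
_XXX_X___X____
_X_____X___XXX
___XXX___X_X__
XX_X___X_____X
count of X: 5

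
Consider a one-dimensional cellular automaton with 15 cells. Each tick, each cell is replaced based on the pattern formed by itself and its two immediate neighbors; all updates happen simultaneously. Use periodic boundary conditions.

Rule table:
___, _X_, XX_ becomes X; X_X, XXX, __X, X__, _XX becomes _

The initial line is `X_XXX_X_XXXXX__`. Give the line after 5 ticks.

X_X_X_X_X_X_X__

X___X_X_____X__
X_X_X_X_XXX_X__
X_X_X_X___X_X__
X_X_X_X_X_X_X__
X_X_X_X_X_X_X__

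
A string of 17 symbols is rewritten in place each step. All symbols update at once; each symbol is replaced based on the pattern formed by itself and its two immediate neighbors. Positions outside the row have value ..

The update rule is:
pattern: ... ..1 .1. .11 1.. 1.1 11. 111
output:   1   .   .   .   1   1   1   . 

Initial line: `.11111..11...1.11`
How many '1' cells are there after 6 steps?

7

.....11..111..1.1
1111..11...11..1.
...11..111..11..1
11..11...11..11..
.11..111..11..111
..11...11..11...1
count of 1: 7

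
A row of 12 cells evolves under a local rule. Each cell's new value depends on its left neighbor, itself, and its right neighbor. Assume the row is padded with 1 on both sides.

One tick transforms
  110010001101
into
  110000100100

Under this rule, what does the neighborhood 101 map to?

At position 10 the neighborhood is 101; the next row has 0 there.

0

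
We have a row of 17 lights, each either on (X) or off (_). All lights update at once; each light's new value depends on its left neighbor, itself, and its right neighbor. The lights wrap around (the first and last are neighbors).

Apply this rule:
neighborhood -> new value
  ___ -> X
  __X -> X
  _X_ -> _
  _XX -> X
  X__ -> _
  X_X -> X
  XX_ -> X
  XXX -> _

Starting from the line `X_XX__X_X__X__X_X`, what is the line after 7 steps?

XXXXXX_X_XXX_XXXX

XXXX_X_X__X__X_XX
___XX_X__X__X_XX_
XXXXXX__X__X_XXX_
X____X_X__X_XX_XX
X_XXX_X__X_XXXXX_
_XX_XX__X_XX___XX
XXXXXX_X_XXX_XXXX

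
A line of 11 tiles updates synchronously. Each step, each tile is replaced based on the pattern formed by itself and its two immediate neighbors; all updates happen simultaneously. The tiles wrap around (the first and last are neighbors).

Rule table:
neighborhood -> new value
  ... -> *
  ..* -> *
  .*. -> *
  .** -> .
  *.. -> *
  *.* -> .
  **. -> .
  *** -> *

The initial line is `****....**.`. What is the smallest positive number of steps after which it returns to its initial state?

step 1: .**.****...
step 2: *....**.***
step 3: .****....**
step 4: ..**.****..
step 5: **....**.**
step 6: *.****....*
step 7: ...**.****.
step 8: ***....**.*
step 9: **.****....
step 10: ....**.****
step 11: ****....**.

11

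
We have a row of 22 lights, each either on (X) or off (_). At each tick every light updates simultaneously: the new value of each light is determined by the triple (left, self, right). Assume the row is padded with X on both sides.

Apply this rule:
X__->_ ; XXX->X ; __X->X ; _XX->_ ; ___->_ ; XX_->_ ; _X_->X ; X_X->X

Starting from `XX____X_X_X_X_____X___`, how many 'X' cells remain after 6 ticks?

10

tick 1: X____XXXXXXXX____XX__X
tick 2: ____X_XXXXXX____X___X_
tick 3: ___XXX_XXXX____XX__XXX
tick 4: __X_X_X_XX____X___X_XX
tick 5: _XXXXXXX_____XX__XXX_X
tick 6: X_XXXXX_____X___X_X_X_
count of X: 10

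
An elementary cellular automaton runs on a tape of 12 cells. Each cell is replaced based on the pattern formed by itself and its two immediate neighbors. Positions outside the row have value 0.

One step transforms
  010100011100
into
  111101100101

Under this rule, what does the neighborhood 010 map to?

1

At position 1 the neighborhood is 010; the next row has 1 there.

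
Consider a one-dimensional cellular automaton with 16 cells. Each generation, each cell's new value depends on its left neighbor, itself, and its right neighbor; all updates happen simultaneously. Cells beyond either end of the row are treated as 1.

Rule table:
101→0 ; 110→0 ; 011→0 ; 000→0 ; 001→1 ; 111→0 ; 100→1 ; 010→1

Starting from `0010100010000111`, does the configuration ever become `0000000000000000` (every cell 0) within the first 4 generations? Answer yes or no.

no

generation 1: 1110110111001000
generation 2: 0000000000111101
generation 3: 1000000001000000
generation 4: 0100000011100001
generation 4 is 0100000011100001, still not uniform 0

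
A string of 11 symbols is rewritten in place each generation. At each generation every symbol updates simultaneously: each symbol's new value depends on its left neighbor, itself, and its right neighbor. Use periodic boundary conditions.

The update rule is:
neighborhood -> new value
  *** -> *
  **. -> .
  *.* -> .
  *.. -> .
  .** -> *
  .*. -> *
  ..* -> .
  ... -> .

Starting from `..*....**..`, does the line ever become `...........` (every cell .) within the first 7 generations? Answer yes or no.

no

..*....*...
..*....*...  (fixed point — unchanged through generation 7)
generation 7 is ..*....*..., still not uniform .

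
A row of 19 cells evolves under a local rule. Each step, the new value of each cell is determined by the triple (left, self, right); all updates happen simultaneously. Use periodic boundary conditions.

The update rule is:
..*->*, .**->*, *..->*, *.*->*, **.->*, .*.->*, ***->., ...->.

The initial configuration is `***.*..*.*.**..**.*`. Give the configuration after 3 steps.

..*****************
***...............*
..**.............**

..**.............**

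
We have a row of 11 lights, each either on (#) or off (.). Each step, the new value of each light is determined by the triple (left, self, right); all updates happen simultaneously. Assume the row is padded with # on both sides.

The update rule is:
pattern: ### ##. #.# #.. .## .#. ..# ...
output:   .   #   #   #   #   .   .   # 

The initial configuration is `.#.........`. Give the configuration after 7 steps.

#.########.
###......##
..######.#.
#.#....##.#
##.###.####
.###.###...
##.###.###.

##.###.###.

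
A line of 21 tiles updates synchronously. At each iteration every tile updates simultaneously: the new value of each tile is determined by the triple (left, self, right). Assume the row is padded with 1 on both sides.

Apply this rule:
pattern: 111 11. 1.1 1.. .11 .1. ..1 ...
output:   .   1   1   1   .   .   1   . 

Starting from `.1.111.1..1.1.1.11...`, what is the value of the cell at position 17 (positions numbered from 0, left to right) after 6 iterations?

.

1.1..11.11.1.1.1.11.1
11.11.11.11.1.1.1.11.
.11.11.11.11.1.1.1.11
1.11.11.11.11.1.1.1..
11.11.11.11.11.1.1.11
.11.11.11.11.11.1.1..
position 17 holds .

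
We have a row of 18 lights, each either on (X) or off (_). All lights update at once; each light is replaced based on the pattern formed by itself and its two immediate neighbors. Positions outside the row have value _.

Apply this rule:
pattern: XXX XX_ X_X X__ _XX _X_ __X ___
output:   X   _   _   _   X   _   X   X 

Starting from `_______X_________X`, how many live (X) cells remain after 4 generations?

13

XXXXXXX__XXXXXXXX_
XXXXXX__XXXXXXXX__
XXXXX__XXXXXXXX__X
XXXX__XXXXXXXX__X_
count of X: 13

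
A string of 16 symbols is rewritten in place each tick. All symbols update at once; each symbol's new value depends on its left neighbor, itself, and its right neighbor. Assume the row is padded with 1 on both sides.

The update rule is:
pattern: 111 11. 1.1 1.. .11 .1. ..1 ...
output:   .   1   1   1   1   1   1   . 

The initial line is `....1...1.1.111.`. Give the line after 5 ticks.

1..111.111111.11
1111.111....111.
...111.11..11.11
1.11.1111111111.
111111........11

111111........11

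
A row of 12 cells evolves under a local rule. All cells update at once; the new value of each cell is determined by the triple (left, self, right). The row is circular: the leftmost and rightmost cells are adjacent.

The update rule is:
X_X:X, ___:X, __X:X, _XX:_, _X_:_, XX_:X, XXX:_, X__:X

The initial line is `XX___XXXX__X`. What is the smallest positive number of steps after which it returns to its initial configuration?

24

_XXXX___XXX_
X___XXXX__XX
XXXX___XXX__
___XXXX__XXX
XXX___XXX__X
__XXXX__XXX_
XX___XXX__XX
_XXXX__XXX__
X___XXX__XXX
XXXX__XXX___
___XXX__XXXX
XXX__XXX___X
__XXX__XXXX_
XX__XXX___XX
_XXX__XXXX__
X__XXX___XXX
XXX__XXXX___
__XXX___XXXX
XX__XXXX___X
_XXX___XXXX_
X__XXXX___XX
XXX___XXXX__
__XXXX___XXX
XX___XXXX__X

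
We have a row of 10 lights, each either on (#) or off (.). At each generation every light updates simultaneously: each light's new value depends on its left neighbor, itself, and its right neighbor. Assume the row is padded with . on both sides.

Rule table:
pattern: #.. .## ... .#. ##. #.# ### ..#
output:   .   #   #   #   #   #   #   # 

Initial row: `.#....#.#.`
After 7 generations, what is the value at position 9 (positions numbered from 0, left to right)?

.

generation 1: ##.######.
generation 2: #########.
generation 3: #########.  (fixed point — unchanged through generation 7)
position 9 holds .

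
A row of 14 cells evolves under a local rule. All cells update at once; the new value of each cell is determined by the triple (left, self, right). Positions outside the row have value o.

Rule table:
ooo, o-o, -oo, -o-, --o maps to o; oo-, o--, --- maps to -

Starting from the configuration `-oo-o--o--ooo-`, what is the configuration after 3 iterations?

iteration 1: oo-oo-oo-ooo-o
iteration 2: o-oo-oo-ooo-oo
iteration 3: -oo-oo-ooo-ooo

-oo-oo-ooo-ooo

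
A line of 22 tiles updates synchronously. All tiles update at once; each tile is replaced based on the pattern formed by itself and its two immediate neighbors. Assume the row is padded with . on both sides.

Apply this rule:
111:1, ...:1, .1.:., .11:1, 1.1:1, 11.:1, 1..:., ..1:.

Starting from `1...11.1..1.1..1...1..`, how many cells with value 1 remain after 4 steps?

16

..1.111....1.....1...1
1..1111.11...111...1..
...1111111.1.111.1...1
11.11111111.11111..1..
count of 1: 16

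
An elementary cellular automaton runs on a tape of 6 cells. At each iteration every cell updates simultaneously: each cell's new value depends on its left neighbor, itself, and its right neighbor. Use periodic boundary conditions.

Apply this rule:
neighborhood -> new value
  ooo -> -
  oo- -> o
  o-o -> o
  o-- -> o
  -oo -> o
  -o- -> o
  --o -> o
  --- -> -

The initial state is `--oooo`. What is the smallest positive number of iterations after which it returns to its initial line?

ooo--o
--oooo

2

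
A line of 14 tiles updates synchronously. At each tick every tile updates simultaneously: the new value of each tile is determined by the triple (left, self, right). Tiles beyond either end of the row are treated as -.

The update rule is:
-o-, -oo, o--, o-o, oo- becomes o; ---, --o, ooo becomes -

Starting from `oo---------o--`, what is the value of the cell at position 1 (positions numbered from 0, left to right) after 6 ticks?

ooo--------oo-
o-oo-------ooo
ooooo------o-o
o---oo-----ooo
oo--ooo----o-o
ooo-o-oo---ooo
position 1 holds o

o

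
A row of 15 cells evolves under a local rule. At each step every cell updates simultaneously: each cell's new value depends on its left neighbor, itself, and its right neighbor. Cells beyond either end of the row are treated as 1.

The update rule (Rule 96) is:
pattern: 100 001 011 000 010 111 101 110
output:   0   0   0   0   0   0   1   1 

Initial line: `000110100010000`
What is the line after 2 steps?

000001000000000

000011000000000
000001000000000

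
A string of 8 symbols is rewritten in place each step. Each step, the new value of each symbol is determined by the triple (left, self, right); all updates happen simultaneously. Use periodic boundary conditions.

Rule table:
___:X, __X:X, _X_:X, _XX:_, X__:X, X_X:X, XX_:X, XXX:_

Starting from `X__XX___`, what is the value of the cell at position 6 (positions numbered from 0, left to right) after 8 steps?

XXX_XXXX
__XX____
XX_XXXXX
_XX_____
X_XXXXXX
XX______
_XXXXXXX
X______X
position 6 holds _

_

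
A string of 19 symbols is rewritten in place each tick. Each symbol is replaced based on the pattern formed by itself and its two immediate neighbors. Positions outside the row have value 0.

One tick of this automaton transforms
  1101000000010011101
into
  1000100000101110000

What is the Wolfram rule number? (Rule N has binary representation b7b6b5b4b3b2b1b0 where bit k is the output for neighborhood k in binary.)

26

position 15: 111 → 0  (bit 7 = 0)
position 1: 110 → 0  (bit 6 = 0)
position 2: 101 → 0  (bit 5 = 0)
position 4: 100 → 1  (bit 4 = 1)
position 0: 011 → 1  (bit 3 = 1)
position 3: 010 → 0  (bit 2 = 0)
position 10: 001 → 1  (bit 1 = 1)
position 5: 000 → 0  (bit 0 = 0)
bits b7..b0 = 00011010 = 26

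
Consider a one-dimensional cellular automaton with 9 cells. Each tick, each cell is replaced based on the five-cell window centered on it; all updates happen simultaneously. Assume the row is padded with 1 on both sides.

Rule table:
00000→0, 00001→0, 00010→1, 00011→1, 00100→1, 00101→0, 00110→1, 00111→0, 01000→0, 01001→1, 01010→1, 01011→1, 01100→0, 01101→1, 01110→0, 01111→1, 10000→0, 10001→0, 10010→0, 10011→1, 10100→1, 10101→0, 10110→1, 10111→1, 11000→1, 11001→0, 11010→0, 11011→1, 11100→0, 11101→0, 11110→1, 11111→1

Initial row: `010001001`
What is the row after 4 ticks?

100101111

010011110
011101101
110011111
100101111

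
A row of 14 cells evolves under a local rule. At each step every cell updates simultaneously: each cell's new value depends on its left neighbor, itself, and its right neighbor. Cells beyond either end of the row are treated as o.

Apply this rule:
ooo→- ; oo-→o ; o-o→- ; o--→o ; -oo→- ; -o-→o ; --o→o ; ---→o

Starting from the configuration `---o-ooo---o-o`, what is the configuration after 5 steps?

oo---ooooo----

oooo---ooooo--
---oooo----ooo
ooo---ooooo---
--oooo----oooo
oo---ooooo----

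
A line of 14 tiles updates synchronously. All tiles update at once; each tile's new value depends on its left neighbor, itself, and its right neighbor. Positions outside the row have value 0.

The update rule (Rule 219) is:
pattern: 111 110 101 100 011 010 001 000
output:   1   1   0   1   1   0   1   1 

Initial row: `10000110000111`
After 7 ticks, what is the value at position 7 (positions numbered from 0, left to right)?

1

tick 1: 01111111111111
tick 2: 11111111111111
tick 3: 11111111111111  (fixed point — unchanged through tick 7)
position 7 holds 1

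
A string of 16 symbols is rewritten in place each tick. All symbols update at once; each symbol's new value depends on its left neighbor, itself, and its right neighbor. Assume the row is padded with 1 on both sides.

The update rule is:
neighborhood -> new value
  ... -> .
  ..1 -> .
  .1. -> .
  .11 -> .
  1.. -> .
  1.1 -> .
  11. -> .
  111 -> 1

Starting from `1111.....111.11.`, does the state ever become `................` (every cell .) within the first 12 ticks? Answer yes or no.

yes

tick 1: 111.......1.....
tick 2: 11..............
tick 3: 1...............
tick 4: ................
all cells are . at tick 4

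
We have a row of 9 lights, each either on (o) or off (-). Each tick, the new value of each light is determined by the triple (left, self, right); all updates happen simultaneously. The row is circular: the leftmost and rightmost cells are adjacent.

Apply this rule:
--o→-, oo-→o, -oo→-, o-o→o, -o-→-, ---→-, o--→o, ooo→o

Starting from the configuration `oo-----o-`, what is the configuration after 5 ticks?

---o-oo--

-oo-----o
o-oo-----
-o-oo----
--o-oo---
---o-oo--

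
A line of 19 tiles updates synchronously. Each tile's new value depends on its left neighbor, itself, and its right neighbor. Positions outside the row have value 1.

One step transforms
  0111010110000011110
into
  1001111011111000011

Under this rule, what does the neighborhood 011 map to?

0

At position 1 the neighborhood is 011; the next row has 0 there.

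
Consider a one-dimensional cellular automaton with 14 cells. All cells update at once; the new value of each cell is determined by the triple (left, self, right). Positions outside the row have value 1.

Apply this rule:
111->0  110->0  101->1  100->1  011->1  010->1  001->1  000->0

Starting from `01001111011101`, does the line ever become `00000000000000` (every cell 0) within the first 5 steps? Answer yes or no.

11111000110011
00000101101110
10001111011001
01011000110111
11110101101100
step 5 is 11110101101100, still not uniform 0

no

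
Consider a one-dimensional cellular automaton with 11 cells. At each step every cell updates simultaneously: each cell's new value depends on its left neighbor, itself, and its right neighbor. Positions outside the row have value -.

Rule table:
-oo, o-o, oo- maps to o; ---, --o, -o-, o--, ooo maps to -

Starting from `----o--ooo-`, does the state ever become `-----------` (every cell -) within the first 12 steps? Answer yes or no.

-------o-o-
--------o--
-----------
all cells are - at step 3

yes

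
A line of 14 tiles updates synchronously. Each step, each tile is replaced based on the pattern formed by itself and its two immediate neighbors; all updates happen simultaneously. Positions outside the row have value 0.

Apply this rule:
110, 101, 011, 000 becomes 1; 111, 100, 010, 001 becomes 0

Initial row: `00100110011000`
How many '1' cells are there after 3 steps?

8

step 1: 10000110011011
step 2: 00110110011111
step 3: 10111110010001
count of 1: 8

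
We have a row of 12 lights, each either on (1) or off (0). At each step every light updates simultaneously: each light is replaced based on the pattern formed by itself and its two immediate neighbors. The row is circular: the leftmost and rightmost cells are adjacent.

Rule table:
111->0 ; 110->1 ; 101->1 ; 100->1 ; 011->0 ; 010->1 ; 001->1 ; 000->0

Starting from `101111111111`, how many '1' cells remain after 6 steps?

7

step 1: 110000000000
step 2: 011000000001
step 3: 101100000011
step 4: 110110000100
step 5: 011011001111
step 6: 101101110001
count of 1: 7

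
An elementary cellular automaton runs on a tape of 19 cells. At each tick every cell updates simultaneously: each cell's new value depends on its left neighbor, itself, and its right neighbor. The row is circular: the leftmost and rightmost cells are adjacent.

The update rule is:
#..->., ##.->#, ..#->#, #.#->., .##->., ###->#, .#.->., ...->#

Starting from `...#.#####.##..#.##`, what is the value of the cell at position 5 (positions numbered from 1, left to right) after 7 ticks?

.

.##...####..#.#...#
..#.##.###.#....##.
##...#..##...###.#.
.#.##..#.#.##.##...
#...#.#.....#..#.##
#.##....####..#...#
#..#.###.###.#..##.
position 5 holds .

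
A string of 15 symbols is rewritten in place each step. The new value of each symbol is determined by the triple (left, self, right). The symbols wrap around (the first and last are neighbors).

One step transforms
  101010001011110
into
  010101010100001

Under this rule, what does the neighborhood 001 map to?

1

At position 7 the neighborhood is 001; the next row has 1 there.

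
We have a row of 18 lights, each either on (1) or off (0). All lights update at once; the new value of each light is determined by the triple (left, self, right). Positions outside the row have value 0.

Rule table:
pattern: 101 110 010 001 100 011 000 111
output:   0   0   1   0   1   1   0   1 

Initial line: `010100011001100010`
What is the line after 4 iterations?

iteration 1: 010110010101010011
iteration 2: 010101010101011010
iteration 3: 010101010101010011
iteration 4: 010101010101011010

010101010101011010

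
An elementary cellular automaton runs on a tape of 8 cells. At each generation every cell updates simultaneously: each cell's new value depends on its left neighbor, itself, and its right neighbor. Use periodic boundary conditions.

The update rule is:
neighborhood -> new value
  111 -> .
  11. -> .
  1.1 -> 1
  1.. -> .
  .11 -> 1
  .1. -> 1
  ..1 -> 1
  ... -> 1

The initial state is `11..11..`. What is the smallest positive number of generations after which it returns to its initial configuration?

1..11..1
..11..11
.11..11.
11..11..

4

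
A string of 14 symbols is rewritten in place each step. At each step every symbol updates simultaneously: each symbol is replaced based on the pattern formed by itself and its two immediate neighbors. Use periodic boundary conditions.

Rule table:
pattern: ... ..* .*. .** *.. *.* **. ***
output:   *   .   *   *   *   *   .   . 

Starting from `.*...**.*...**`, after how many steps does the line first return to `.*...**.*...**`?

****.*.****.*.
*...****...***
.**.*...**.*..
.*.****.*.****
****...****...
*...**.*...**.
***.*.****.*.*
...****...****
**.*...**.*...
*.****.*.****.
***...****...*
...**.*...**.*
**.*.****.*.**
..****...****.
*.*...**.*...*
.****.*.****.*
**...****...**
..**.*...**.*.
*.*.****.*.***
.****...****..
.*...**.*...**

21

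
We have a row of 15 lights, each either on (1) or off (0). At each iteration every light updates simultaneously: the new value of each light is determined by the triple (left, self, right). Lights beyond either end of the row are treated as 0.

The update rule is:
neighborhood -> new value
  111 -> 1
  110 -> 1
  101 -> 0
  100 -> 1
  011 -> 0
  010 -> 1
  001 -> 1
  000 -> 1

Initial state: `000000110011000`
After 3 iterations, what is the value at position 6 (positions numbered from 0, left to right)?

111111011101111
011111001100111
101111110111011
position 6 holds 1

1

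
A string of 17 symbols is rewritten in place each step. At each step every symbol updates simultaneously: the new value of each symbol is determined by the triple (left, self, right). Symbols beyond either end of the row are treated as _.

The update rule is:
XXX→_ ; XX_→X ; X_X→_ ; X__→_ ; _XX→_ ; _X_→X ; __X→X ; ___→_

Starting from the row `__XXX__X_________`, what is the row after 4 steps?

XX_XX__X_________

_X__X_XX_________
XX_XX__X_________
_X__X_XX_________  (repeats step 1; period 2)
step 4: XX_XX__X_________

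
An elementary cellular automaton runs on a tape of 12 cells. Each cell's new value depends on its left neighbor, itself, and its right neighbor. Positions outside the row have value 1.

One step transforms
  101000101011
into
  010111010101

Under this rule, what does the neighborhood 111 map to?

1

At position 11 the neighborhood is 111; the next row has 1 there.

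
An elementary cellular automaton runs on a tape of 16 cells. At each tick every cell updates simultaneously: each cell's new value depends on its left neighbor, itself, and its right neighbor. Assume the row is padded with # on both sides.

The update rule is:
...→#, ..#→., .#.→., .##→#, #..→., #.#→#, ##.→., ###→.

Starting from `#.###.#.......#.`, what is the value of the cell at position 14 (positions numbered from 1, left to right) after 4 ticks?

.

tick 1: .##..#..#####..#
tick 2: ##......#......#
tick 3: ...####...####.#
tick 4: .#.#....#.#...##
position 14 holds .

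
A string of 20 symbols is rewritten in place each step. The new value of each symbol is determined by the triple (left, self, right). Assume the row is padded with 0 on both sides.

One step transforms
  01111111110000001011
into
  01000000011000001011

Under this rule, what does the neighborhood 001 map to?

At position 0 the neighborhood is 001; the next row has 0 there.

0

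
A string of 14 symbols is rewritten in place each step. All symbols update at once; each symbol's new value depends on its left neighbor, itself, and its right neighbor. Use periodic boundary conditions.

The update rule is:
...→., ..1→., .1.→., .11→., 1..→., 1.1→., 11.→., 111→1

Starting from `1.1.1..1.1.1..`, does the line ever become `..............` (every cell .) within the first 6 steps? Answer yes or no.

..............
all cells are . at step 1

yes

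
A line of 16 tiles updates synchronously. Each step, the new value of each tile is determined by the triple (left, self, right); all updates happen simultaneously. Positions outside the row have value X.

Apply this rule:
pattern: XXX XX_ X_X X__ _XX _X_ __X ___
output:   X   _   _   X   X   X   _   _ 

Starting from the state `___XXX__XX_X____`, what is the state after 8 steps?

X__XX_X_X__XX___
_X_X__X_XX_X_X__
_X_XX_X_X__X_XX_
_X_X__X_XX_X_X__  (repeats step 2; period 2)
step 8: _X_X__X_XX_X_X__

_X_X__X_XX_X_X__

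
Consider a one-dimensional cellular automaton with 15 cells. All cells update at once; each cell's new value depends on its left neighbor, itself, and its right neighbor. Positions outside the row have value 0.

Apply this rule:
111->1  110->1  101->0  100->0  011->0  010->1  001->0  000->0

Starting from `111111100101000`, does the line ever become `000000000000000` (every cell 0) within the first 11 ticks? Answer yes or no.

no

tick 1: 011111100101000
tick 2: 001111100101000
tick 3: 000111100101000
tick 4: 000011100101000
tick 5: 000001100101000
tick 6: 000000100101000
tick 7: 000000100101000  (fixed point — unchanged through tick 11)
tick 11 is 000000100101000, still not uniform 0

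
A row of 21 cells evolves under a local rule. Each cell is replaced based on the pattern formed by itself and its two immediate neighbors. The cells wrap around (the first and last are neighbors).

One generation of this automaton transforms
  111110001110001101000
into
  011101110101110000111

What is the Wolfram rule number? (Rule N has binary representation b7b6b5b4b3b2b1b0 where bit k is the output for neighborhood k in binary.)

position 1: 111 → 1  (bit 7 = 1)
position 4: 110 → 0  (bit 6 = 0)
position 16: 101 → 0  (bit 5 = 0)
position 5: 100 → 1  (bit 4 = 1)
position 0: 011 → 0  (bit 3 = 0)
position 17: 010 → 0  (bit 2 = 0)
position 7: 001 → 1  (bit 1 = 1)
position 6: 000 → 1  (bit 0 = 1)
bits b7..b0 = 10010011 = 147

147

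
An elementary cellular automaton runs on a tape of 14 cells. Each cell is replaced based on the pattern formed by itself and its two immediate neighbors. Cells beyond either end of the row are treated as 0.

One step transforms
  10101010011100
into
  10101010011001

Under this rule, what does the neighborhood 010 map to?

At position 0 the neighborhood is 010; the next row has 1 there.

1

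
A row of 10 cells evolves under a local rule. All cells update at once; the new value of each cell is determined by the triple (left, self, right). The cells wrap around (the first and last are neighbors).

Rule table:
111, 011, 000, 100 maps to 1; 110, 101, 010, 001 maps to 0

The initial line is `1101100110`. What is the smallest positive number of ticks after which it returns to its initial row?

1001010100
0100000010
0011111001
1011110100
0011100010
1011011001
0010010101
1001000000
0100111110
0010111101
1000111000
0110110110
0100100101
0010010000
1001001111
0100101111
0010001110
1001101101
0101001001
0000100100
1110010011
1101001011
1000100011
0110011011
0101010010
0000001001
1111100100
1111010010
1110001000
1101100110

30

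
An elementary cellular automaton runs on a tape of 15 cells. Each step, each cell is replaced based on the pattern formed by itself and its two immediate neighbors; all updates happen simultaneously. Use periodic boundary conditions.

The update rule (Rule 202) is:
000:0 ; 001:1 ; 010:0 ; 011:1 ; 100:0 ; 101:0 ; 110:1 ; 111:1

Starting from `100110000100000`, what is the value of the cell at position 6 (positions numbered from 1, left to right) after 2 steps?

001110001000001
011110010000010
position 6 holds 0

0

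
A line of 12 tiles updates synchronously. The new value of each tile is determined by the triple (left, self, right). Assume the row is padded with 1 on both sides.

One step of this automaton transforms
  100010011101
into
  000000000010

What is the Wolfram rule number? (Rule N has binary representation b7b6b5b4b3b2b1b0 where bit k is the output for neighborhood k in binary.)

position 8: 111 → 0  (bit 7 = 0)
position 0: 110 → 0  (bit 6 = 0)
position 10: 101 → 1  (bit 5 = 1)
position 1: 100 → 0  (bit 4 = 0)
position 7: 011 → 0  (bit 3 = 0)
position 4: 010 → 0  (bit 2 = 0)
position 3: 001 → 0  (bit 1 = 0)
position 2: 000 → 0  (bit 0 = 0)
bits b7..b0 = 00100000 = 32

32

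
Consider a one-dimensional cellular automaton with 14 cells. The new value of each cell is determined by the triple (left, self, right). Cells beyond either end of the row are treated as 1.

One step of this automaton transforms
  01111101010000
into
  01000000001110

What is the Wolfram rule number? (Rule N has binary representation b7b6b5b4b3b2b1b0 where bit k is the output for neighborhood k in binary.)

position 2: 111 → 0  (bit 7 = 0)
position 5: 110 → 0  (bit 6 = 0)
position 0: 101 → 0  (bit 5 = 0)
position 10: 100 → 1  (bit 4 = 1)
position 1: 011 → 1  (bit 3 = 1)
position 7: 010 → 0  (bit 2 = 0)
position 13: 001 → 0  (bit 1 = 0)
position 11: 000 → 1  (bit 0 = 1)
bits b7..b0 = 00011001 = 25

25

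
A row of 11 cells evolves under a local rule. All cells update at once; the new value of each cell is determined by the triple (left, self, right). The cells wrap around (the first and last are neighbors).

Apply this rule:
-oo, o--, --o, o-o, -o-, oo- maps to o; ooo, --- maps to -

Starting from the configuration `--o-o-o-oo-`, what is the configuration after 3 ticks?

-oo------oo

tick 1: -oooooooooo
tick 2: oo--------o
tick 3: -oo------oo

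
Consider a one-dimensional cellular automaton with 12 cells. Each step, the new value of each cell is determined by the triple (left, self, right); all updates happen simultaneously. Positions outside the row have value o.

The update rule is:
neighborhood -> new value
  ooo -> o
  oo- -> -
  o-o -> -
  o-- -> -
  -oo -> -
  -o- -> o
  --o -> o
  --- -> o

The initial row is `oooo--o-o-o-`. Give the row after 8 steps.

ooo--oo-o-o-
oo--o---o-o-
o--oo-ooo-o-
--o----o--o-
-oo-oooo-oo-
-----oo-----
-oooo---oooo
--oo--oo-ooo

--oo--oo-ooo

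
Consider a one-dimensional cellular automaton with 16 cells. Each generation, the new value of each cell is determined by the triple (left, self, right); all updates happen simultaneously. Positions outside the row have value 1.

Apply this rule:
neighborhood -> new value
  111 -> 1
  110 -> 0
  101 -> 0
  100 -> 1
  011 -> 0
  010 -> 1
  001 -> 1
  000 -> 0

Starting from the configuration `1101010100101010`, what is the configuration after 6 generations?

1110111100101100

1001010111101010
0111010011001010
0010011100111010
1111101011010010
1111001000011110
1110111100101100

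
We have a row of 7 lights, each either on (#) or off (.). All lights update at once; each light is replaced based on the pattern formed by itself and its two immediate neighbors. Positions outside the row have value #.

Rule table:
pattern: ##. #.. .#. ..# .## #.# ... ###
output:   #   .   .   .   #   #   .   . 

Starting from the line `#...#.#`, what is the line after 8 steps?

#.....#

#....##
#....#.
#.....#
#.....#  (fixed point — unchanged through step 8)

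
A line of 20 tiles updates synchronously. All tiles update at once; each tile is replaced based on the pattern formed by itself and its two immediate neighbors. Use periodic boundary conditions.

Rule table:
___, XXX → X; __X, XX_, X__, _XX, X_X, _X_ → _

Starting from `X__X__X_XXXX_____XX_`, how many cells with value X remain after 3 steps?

13

_________XX__XXX____
XXXXXXXX______X__XXX
XXXXXXX__XXXX_____XX
count of X: 13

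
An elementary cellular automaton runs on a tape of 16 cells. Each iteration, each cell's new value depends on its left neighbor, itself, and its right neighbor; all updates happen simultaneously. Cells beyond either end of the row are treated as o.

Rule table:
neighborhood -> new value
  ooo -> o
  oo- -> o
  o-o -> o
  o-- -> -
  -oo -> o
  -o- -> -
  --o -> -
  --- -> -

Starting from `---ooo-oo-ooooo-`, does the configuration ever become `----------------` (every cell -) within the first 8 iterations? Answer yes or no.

iteration 1: ---ooooooooooooo
iteration 2: ---ooooooooooooo  (fixed point — unchanged through iteration 8)
iteration 8 is ---ooooooooooooo, still not uniform -

no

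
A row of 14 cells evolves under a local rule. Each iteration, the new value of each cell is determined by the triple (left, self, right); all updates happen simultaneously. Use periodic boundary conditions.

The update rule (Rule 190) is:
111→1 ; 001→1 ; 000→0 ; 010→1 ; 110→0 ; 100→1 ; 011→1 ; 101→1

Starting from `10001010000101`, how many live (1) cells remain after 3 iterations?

01011111001111
11111110111110
11111101111101
count of 1: 12

12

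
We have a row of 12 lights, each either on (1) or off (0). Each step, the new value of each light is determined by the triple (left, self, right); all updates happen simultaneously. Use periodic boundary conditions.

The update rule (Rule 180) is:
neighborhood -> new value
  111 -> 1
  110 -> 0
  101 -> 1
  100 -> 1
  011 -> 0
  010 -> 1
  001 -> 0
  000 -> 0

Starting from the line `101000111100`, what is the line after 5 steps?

111100011010
011010000111
100111000010
110010100011
101011110001

101011110001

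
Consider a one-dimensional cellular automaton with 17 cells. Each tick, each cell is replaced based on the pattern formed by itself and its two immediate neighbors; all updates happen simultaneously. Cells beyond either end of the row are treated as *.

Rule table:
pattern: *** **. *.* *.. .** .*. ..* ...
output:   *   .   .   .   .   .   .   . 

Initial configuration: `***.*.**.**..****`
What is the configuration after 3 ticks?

................*

**............***
*..............**
................*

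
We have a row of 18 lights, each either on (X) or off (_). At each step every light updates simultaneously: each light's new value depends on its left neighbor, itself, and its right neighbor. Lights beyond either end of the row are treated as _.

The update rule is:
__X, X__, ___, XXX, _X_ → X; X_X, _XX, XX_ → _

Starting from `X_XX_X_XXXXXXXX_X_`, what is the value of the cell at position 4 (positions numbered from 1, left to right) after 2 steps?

X____X__XXXXXX__XX
XXXXXXXX_XXXX_XX__
position 4 holds X

X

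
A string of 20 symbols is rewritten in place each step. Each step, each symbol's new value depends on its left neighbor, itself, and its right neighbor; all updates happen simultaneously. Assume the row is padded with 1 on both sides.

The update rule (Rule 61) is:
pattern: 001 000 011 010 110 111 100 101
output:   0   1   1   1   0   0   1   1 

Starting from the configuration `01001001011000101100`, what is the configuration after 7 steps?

11000111100011110011

11101101110110111010
00011011001101100111
11010110101011010100
00111101111110111110
10100011000001100001
01111010111101011101
11000111100011110011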